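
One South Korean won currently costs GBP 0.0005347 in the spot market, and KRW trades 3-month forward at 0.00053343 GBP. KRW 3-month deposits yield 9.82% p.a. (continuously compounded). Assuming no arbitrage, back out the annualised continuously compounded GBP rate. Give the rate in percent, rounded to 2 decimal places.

T = 3/12 years.
F/S = 0.00053343/0.0005347 = 0.9976248 = (growth of GBP) / (growth of KRW).
The KRW side grows by e^(0.0982×3/12) = 1.0248538.
That pins the GBP growth at 1.0224196.
Take logs: ln 1.0224196 / (3/12) = 0.088688, so 8.87%.

8.87%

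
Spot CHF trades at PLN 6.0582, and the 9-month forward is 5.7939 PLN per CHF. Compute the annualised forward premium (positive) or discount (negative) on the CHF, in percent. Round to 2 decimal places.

T = 9/12 years.
Period premium: (5.7939 − 6.0582)/6.0582 = -0.0436268.
×(1/T) gives -5.82% p.a.

-5.82%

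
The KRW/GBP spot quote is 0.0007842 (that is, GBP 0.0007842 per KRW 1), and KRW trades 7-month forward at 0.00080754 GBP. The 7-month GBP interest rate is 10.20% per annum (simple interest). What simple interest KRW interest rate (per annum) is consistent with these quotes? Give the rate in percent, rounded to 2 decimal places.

4.95%

T = 7/12 years.
By CIP, F/S equals the GBP-to-KRW growth ratio: 0.00080754/0.0007842 = 1.0297628.
The GBP side grows by 1 + 0.1020×7/12 = 1.059500.
That pins the KRW growth at 1.0288777.
(1.0288777 − 1)/T = 0.049505, i.e. 4.95%.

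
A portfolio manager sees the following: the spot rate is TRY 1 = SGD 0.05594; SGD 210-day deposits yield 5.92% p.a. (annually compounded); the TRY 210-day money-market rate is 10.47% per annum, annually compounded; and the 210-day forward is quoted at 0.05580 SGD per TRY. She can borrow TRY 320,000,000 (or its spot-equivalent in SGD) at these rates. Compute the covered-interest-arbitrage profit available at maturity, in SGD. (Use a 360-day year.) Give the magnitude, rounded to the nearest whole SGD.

SGD 412,318

T = 210/360 years.
Keep in TRY, deliver into the forward: 320,000,000·1.0598047781·0.05580 = SGD 18,923,874.12.
Swap to SGD now, deposit: 320,000,000·0.05594·1.0341189195 = SGD 18,511,555.95.
The quoted forward overvalues TRY, so borrow SGD, buy TRY at spot, deposit the TRY at 10.47%, and sell the proceeds forward at 0.05580.
Arbitrage profit = |18,923,874.12 − 18,511,555.95| = SGD 412,318.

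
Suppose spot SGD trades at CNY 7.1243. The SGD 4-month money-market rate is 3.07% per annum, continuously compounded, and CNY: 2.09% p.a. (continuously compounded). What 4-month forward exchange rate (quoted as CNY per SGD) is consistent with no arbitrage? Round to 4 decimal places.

7.1011

T = 4/12 years.
Growth of 1 CNY over T: e^(0.0209×4/12) = 1.006991.
SGD growth factor: e^(0.0307×4/12) = 1.0102859.
CIP: F = S · (grow CNY)/(grow SGD) = 7.1243 × 1.006991/1.0102859 = 7.101065 CNY per SGD.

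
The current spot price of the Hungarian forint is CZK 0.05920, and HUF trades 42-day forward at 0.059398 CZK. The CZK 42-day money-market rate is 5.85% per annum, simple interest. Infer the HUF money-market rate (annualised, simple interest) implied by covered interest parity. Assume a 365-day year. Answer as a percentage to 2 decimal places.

2.93%

T = 42/365 years.
CIP gives F = S · g_CZK/g_HUF, so g_CZK/g_HUF = 0.059398/0.0592 = 1.0033446.
CZK growth factor: 1 + 0.0585×42/365 = 1.0067315.
So the HUF growth factor = 1.0033756.
(1.0033756 − 1)/T = 0.029336, i.e. 2.93%.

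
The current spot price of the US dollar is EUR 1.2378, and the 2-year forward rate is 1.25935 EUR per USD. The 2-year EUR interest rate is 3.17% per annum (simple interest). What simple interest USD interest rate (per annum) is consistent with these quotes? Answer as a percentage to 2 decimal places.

T = 2 years.
By CIP, F/S equals the EUR-to-USD growth ratio: 1.25935/1.2378 = 1.0174099.
EUR growth factor: 1 + 0.0317×2 = 1.063400.
Hence g_USD = 1.0452031.
r = (1.0452031 − 1)/2 = 0.022602 → 2.26%.

2.26%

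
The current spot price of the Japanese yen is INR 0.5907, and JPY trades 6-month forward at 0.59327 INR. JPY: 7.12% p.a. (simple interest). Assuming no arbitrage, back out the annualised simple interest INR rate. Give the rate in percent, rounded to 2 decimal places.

8.02%

T = 6/12 years.
F/S = 0.59327/0.5907 = 1.0043508 = (growth of INR) / (growth of JPY).
The JPY side grows by 1 + 0.0712×6/12 = 1.035600.
That pins the INR growth at 1.0401057.
r = (1.0401057 − 1)/(6/12) = 0.080211 → 8.02%.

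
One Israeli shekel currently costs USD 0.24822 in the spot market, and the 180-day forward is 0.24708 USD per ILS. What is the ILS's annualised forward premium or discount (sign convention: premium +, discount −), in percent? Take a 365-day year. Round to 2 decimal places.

-0.93%

T = 180/365 years.
(F − S)/S = (0.24708 − 0.24822)/0.24822 = -0.0045927.
Annualise by dividing by T: -0.0045927 / (180/365) = -0.009313 → -0.93%.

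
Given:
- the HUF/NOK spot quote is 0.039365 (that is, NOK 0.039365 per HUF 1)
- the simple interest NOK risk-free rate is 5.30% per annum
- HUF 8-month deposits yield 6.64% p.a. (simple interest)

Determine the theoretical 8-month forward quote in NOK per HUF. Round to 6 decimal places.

T = 8/12 years.
NOK growth factor: 1 + 0.0530×8/12 = 1.0353333.
HUF growth factor: 1 + 0.0664×8/12 = 1.0442667.
So F = 0.039365 × 1.0353333 / 1.0442667 = 0.03902824 (NOK/HUF).

0.039028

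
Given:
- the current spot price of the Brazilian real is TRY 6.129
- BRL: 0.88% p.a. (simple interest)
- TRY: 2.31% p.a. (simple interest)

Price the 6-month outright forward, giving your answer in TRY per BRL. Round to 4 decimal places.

T = 6/12 years.
TRY growth factor: 1 + 0.0231×6/12 = 1.011550.
Growth of 1 BRL over T: 1 + 0.0088×6/12 = 1.004400.
Forward (TRY per BRL) = 6.129 × 1.011550 / 1.004400 = 6.172630.

6.1726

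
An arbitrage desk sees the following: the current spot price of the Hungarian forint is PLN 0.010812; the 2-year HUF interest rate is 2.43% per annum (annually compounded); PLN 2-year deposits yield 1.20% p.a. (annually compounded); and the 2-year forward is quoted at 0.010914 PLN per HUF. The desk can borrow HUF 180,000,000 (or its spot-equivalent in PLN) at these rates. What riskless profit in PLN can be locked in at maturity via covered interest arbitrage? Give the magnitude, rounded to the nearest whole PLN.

PLN 68,008

T = 2 years.
Route A — deposit HUF, sell forward: 180,000,000 × 1.04919049 × 0.010914 = PLN 2,061,155.70.
Route B — convert at spot, deposit PLN: 180,000,000 × 0.010812 × 1.024144 = PLN 1,993,148.09.
The quoted forward overvalues HUF, so borrow PLN, buy HUF at spot, deposit the HUF at 2.43%, and sell the proceeds forward at 0.010914.
The gap between the two covered legs is PLN 68,008.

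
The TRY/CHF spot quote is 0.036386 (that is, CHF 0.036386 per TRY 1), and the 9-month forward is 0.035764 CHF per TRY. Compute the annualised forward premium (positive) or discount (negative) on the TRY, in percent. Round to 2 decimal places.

T = 9/12 years.
(F − S)/S = (0.035764 − 0.036386)/0.036386 = -0.0170945.
Per annum: -0.0170945 / (9/12) = -0.022793 = -2.28%.

-2.28%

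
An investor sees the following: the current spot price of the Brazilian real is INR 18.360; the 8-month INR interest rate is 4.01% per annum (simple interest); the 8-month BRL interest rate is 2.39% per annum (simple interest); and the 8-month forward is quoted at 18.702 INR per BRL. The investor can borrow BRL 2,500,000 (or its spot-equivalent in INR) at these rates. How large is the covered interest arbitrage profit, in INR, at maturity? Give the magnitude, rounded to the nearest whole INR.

INR 372,903

T = 8/12 years.
Keep in BRL, deliver into the forward: 2,500,000·1.0159333333·18.702 = INR 47,499,963.00.
Swap to INR now, deposit: 2,500,000·18.360·1.0267333333 = INR 47,127,060.00.
The quoted forward overvalues BRL, so borrow INR, buy BRL at spot, deposit the BRL at 2.39%, and sell the proceeds forward at 18.702.
Profit = 47,499,963.00 − 47,127,060.00 = INR 372,903.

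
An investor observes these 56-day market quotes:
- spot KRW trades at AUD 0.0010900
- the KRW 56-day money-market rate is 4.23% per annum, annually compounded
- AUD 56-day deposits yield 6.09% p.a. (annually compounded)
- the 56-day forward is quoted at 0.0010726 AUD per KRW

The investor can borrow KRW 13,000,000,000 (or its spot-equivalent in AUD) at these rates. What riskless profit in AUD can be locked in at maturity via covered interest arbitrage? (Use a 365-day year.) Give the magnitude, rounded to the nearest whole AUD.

AUD 266,394

T = 56/365 years.
Route A — deposit KRW, sell forward: 13,000,000,000 × 1.0063765989 × 0.0010726 = AUD 14,032,714.02.
Route B — convert at spot, deposit AUD: 13,000,000,000 × 0.0010900 × 1.0091113562 = AUD 14,299,107.92.
The quoted forward undervalues KRW, so borrow KRW, convert to AUD at spot, deposit the AUD at 6.09%, and buy KRW forward at 0.0010726 to cover the loan.
The gap between the two covered legs is AUD 266,394.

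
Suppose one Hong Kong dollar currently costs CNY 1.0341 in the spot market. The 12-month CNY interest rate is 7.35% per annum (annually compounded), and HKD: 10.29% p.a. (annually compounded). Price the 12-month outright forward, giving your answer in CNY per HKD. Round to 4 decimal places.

1.0065

T = 1 year.
CNY accumulates by (1 + 0.0735)^1 = 1.073500.
HKD accumulates by (1 + 0.1029)^1 = 1.102900.
CIP: F = S · (grow CNY)/(grow HKD) = 1.0341 × 1.073500/1.102900 = 1.006534 CNY per HKD.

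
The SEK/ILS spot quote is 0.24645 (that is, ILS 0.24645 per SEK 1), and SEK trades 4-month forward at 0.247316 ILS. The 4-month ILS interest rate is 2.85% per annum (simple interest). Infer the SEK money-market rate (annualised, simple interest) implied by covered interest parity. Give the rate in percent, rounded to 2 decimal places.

1.79%

T = 4/12 years.
F/S = 0.247316/0.24645 = 1.0035139 = (growth of ILS) / (growth of SEK).
ILS growth factor: 1 + 0.0285×4/12 = 1.009500.
So the SEK growth factor = 1.0059651.
(1.0059651 − 1)/T = 0.017895, i.e. 1.79%.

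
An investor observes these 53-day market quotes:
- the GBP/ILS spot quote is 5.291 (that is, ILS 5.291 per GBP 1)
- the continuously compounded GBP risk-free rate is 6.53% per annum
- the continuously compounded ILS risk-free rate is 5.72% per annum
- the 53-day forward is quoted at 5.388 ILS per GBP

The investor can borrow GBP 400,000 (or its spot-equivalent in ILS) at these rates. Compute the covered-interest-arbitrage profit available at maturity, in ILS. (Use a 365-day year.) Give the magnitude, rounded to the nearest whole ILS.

ILS 41,681

T = 53/365 years.
Route A — deposit GBP, sell forward: 400,000 × 1.009527014 × 5.388 = ILS 2,175,732.62.
Route B — convert at spot, deposit ILS: 400,000 × 5.291 × 1.008340342 = ILS 2,134,051.50.
The quoted forward overvalues GBP, so borrow ILS, buy GBP at spot, deposit the GBP at 6.53%, and sell the proceeds forward at 5.388.
The gap between the two covered legs is ILS 41,681.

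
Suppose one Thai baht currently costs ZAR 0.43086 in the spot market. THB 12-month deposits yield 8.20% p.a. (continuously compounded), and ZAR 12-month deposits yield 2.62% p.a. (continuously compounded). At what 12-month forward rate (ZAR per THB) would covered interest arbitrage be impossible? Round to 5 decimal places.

T = 1 year.
ZAR growth factor: e^(0.0262×1) = 1.0265462.
THB growth factor: e^(0.0820×1) = 1.0854558.
CIP: F = S · (grow ZAR)/(grow THB) = 0.43086 × 1.0265462/1.0854558 = 0.4074765 ZAR per THB.

0.40748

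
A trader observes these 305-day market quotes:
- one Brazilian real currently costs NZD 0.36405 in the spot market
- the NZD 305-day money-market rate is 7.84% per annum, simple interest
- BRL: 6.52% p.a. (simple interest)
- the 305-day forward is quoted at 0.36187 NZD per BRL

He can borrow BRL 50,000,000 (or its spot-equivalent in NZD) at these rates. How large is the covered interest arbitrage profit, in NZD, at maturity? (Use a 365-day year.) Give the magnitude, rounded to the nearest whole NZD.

T = 305/365 years.
Keep in BRL, deliver into the forward: 50,000,000·1.0544821918·0.36187 = NZD 19,079,273.54.
Swap to NZD now, deposit: 50,000,000·0.36405·1.0655123288 = NZD 19,394,988.16.
The quoted forward undervalues BRL, so borrow BRL, convert to NZD at spot, deposit the NZD at 7.84%, and buy BRL forward at 0.36187 to cover the loan.
The gap between the two covered legs is NZD 315,715.

NZD 315,715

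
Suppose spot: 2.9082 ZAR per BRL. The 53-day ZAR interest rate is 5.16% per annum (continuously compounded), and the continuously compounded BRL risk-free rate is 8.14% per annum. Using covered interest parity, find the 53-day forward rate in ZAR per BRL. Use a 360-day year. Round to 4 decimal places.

2.8955

T = 53/360 years.
ZAR accumulates by e^(0.0516×53/360) = 1.0076256.
Growth of 1 BRL over T: e^(0.0814×53/360) = 1.012056.
Forward (ZAR per BRL) = 2.9082 × 1.0076256 / 1.012056 = 2.895469.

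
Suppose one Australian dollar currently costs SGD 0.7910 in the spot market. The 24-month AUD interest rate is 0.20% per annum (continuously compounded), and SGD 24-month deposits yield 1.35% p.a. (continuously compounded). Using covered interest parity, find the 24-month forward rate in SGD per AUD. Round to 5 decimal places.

0.80940

T = 2 years.
SGD accumulates by e^(0.0135×2) = 1.0273678.
AUD growth factor: e^(0.0020×2) = 1.004008.
Forward (SGD per AUD) = 0.791 × 1.0273678 / 1.004008 = 0.8094038.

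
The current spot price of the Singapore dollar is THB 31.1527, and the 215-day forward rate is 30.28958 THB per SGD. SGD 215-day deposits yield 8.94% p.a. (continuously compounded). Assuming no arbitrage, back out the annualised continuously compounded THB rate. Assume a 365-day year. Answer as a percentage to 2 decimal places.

T = 215/365 years.
By CIP, F/S equals the THB-to-SGD growth ratio: 30.28958/31.1527 = 0.9722939.
SGD growth factor: e^(0.0894×215/365) = 1.0540715.
That pins the THB growth at 1.0248673.
r = ln(1.0248673)/(215/365) = 0.041700 → 4.17%.

4.17%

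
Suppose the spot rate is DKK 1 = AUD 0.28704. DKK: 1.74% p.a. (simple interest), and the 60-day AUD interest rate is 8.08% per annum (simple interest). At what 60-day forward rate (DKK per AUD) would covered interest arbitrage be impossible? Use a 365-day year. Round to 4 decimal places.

T = 60/365 years.
AUD growth factor: 1 + 0.0808×60/365 = 1.0132822.
DKK accumulates by 1 + 0.0174×60/365 = 1.0028603.
CIP: F = S · (grow AUD)/(grow DKK) = 0.28704 × 1.0132822/1.0028603 = 0.2900230 AUD per DKK.
Quoted the other way: 1/0.2900230 = 3.4480 DKK per AUD.

3.4480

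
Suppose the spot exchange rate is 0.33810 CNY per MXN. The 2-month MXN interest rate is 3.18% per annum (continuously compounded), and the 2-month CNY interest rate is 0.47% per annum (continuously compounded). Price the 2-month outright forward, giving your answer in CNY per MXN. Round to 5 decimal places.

T = 2/12 years.
CNY growth factor: e^(0.0047×2/12) = 1.0007836.
MXN growth factor: e^(0.0318×2/12) = 1.0053141.
CIP: F = S · (grow CNY)/(grow MXN) = 0.3381 × 1.0007836/1.0053141 = 0.3365763 CNY per MXN.

0.33658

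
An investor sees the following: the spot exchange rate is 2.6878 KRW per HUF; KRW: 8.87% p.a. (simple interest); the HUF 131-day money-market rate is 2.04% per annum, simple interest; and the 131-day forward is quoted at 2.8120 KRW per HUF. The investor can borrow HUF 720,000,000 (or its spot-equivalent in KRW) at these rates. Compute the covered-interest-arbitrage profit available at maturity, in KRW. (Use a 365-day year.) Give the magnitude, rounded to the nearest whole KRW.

T = 131/365 years.
Route A — deposit HUF, sell forward: 720,000,000 × 1.007321643836 × 2.8120 = KRW 2,039,463,692.98.
Route B — convert at spot, deposit KRW: 720,000,000 × 2.6878 × 1.031834794521 = KRW 1,996,823,203.71.
The quoted forward overvalues HUF, so borrow KRW, buy HUF at spot, deposit the HUF at 2.04%, and sell the proceeds forward at 2.8120.
The gap between the two covered legs is KRW 42,640,489.

KRW 42,640,489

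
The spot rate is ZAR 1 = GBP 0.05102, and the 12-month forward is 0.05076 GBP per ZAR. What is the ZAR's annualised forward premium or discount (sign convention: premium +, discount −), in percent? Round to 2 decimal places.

T = 1 year.
(F − S)/S = (0.05076 − 0.05102)/0.05102 = -0.0050960.
×(1/T) gives -0.51% p.a.

-0.51%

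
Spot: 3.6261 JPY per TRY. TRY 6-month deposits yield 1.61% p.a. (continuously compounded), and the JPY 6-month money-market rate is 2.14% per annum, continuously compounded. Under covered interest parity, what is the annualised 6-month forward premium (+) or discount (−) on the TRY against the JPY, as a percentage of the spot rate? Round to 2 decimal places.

+0.53%

T = 6/12 years.
F = S · g_JPY/g_TRY = 3.6261 × 1.0107574/1.0080825 = 3.6357217.
Annualised premium = (F − S)/S × (1/T) = (3.6357217 − 3.6261)/3.6261 ÷ (6/12) = 0.53%.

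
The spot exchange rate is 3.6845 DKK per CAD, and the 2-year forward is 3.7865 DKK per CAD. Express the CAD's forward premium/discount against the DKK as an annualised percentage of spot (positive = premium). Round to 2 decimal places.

T = 2 years.
CAD trades forward at +2.76835% vs spot over the period.
Annualise by dividing by T: 0.0276835 / 2 = 0.013842 → 1.38%.

+1.38%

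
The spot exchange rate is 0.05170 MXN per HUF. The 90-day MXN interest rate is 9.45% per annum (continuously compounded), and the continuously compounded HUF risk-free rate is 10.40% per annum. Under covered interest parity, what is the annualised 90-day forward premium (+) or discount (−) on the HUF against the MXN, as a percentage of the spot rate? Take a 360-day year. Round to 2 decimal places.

-0.95%

T = 90/360 years.
F = S · g_MXN/g_HUF = 0.0517 × 1.0239063/1.0263409 = 0.05157736.
Annualised premium = (F − S)/S × (1/T) = (0.05157736 − 0.0517)/0.0517 ÷ (90/360) = -0.95%.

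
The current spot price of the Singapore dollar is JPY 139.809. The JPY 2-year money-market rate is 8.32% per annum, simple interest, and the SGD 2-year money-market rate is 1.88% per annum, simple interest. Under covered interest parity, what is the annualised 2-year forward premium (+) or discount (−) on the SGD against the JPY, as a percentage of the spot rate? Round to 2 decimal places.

T = 2 years.
F = S · g_JPY/g_SGD = 139.809 × 1.166400/1.037600 = 157.163857.
Annualised premium = (F − S)/S × (1/T) = (157.163857 − 139.809)/139.809 ÷ 2 = 6.21%.

+6.21%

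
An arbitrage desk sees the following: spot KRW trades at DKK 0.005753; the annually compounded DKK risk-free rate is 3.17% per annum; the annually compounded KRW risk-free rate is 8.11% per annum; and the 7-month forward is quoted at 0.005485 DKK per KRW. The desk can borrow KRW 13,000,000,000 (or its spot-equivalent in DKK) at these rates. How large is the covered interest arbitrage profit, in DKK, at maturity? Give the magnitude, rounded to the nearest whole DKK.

T = 7/12 years.
Invest the KRW and cover forward: 13,000,000,000 × 1.0465382097 × 0.005485 = DKK 74,623,407.04.
Convert at spot and invest in DKK: 13,000,000,000 × 0.005753 × 1.0183713384 = DKK 76,162,974.03.
The quoted forward undervalues KRW, so borrow KRW, convert to DKK at spot, deposit the DKK at 3.17%, and buy KRW forward at 0.005485 to cover the loan.
The gap between the two covered legs is DKK 1,539,567.

DKK 1,539,567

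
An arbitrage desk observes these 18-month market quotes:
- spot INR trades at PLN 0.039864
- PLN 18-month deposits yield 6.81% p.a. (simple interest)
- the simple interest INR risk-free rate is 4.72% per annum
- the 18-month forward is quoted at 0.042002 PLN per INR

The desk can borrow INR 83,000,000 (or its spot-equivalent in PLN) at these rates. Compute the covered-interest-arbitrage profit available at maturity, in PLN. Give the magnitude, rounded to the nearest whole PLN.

PLN 86,290

T = 18/12 years.
Route A — deposit INR, sell forward: 83,000,000 × 1.070800 × 0.042002 = PLN 3,732,986.55.
Route B — convert at spot, deposit PLN: 83,000,000 × 0.039864 × 1.102150 = PLN 3,646,696.93.
The quoted forward overvalues INR, so borrow PLN, buy INR at spot, deposit the INR at 4.72%, and sell the proceeds forward at 0.042002.
The gap between the two covered legs is PLN 86,290.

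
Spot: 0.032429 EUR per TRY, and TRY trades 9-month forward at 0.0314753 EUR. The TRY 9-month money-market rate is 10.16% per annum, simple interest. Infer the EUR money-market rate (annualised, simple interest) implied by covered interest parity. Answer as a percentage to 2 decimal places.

T = 9/12 years.
CIP gives F = S · g_EUR/g_TRY, so g_EUR/g_TRY = 0.0314753/0.032429 = 0.9705911.
The TRY side grows by 1 + 0.1016×9/12 = 1.076200.
Hence g_EUR = 1.0445501.
(1.0445501 − 1)/T = 0.059400, i.e. 5.94%.

5.94%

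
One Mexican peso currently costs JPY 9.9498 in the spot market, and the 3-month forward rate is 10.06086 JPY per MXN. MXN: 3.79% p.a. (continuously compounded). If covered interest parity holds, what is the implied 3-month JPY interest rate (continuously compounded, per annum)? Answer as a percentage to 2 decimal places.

8.23%

T = 3/12 years.
By CIP, F/S equals the JPY-to-MXN growth ratio: 10.06086/9.9498 = 1.0111620.
The MXN side grows by e^(0.0379×3/12) = 1.009520.
That pins the JPY growth at 1.0207883.
r = ln(1.0207883)/(3/12) = 0.082301 → 8.23%.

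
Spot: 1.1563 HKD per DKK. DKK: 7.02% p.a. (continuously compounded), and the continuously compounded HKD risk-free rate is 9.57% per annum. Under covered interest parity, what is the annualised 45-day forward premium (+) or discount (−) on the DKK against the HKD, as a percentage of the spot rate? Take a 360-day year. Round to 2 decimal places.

+2.55%

T = 45/360 years.
No-arbitrage forward: 1.1563 × 1.0120343 / 1.0088136 = 1.1599916 HKD/DKK.
Annualised premium = (F − S)/S × (1/T) = (1.1599916 − 1.1563)/1.1563 ÷ (45/360) = 2.55%.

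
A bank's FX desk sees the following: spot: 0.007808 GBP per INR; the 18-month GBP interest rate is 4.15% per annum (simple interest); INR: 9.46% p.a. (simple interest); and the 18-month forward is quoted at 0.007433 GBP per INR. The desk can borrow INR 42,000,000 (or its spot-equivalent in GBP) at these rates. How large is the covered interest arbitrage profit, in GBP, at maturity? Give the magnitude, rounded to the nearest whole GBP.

GBP 8,135

T = 18/12 years.
Route A — deposit INR, sell forward: 42,000,000 × 1.141900 × 0.007433 = GBP 356,485.19.
Route B — convert at spot, deposit GBP: 42,000,000 × 0.007808 × 1.062250 = GBP 348,350.02.
The quoted forward overvalues INR, so borrow GBP, buy INR at spot, deposit the INR at 9.46%, and sell the proceeds forward at 0.007433.
The gap between the two covered legs is GBP 8,135.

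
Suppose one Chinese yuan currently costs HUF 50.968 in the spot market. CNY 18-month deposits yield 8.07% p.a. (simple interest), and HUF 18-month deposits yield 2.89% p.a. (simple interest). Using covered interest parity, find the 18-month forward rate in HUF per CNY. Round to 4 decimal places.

47.4354

T = 18/12 years.
Growth of 1 HUF over T: 1 + 0.0289×18/12 = 1.043350.
Growth of 1 CNY over T: 1 + 0.0807×18/12 = 1.121050.
Forward (HUF per CNY) = 50.968 × 1.043350 / 1.121050 = 47.435407.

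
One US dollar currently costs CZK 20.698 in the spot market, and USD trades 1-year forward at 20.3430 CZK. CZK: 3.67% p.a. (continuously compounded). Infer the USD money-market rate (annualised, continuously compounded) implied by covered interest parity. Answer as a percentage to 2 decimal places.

T = 1 year.
F/S = 20.343/20.698 = 0.9828486 = (growth of CZK) / (growth of USD).
The CZK side grows by e^(0.0367×1) = 1.0373818.
That pins the USD growth at 1.0554848.
Take logs: ln 1.0554848 / 1 = 0.054000, so 5.40%.

5.40%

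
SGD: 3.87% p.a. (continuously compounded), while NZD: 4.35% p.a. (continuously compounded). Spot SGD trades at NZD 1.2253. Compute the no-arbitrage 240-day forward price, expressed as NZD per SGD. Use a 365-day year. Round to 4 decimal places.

1.2292

T = 240/365 years.
NZD growth factor: e^(0.0435×240/365) = 1.0290157.
Growth of 1 SGD over T: e^(0.0387×240/365) = 1.0257731.
Forward (NZD per SGD) = 1.2253 × 1.0290157 / 1.0257731 = 1.229173.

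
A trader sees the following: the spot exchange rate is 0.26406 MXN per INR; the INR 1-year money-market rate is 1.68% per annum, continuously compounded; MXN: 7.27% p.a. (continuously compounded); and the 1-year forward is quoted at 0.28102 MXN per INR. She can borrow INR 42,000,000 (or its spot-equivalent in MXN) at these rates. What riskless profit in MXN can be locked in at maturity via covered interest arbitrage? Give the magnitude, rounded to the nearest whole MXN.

MXN 75,970

T = 1 year.
Invest the INR and cover forward: 42,000,000 × 1.0169419136 × 0.28102 = MXN 12,002,802.70.
Convert at spot and invest in MXN: 42,000,000 × 0.26406 × 1.0754078662 = MXN 11,926,832.45.
The quoted forward overvalues INR, so borrow MXN, buy INR at spot, deposit the INR at 1.68%, and sell the proceeds forward at 0.28102.
Profit = 12,002,802.70 − 11,926,832.45 = MXN 75,970.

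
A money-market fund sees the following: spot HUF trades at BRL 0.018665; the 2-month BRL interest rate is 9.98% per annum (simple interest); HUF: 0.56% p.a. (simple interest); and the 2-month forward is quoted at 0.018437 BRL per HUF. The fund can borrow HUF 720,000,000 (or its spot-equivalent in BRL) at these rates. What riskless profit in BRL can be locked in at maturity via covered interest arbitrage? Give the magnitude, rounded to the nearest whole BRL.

T = 2/12 years.
Route A — deposit HUF, sell forward: 720,000,000 × 1.0009333333 × 0.018437 = BRL 13,287,029.66.
Route B — convert at spot, deposit BRL: 720,000,000 × 0.018665 × 1.0166333333 = BRL 13,662,332.04.
The quoted forward undervalues HUF, so borrow HUF, convert to BRL at spot, deposit the BRL at 9.98%, and buy HUF forward at 0.018437 to cover the loan.
The gap between the two covered legs is BRL 375,302.

BRL 375,302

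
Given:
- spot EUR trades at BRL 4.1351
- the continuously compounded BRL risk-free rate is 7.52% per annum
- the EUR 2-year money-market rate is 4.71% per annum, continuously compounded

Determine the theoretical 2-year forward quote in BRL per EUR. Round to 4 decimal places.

4.3741

T = 2 years.
BRL accumulates by e^(0.0752×2) = 1.1622991.
Growth of 1 EUR over T: e^(0.0471×2) = 1.0987795.
CIP: F = S · (grow BRL)/(grow EUR) = 4.1351 × 1.1622991/1.0987795 = 4.374147 BRL per EUR.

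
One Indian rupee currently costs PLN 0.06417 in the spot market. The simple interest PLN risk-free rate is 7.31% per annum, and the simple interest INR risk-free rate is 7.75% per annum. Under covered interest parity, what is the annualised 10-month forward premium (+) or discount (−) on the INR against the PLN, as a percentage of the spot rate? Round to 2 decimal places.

-0.41%

T = 10/12 years.
F = S · g_PLN/g_INR = 0.06417 × 1.0609167/1.0645833 = 0.06394899.
Annualised premium = (F − S)/S × (1/T) = (0.06394899 − 0.06417)/0.06417 ÷ (10/12) = -0.41%.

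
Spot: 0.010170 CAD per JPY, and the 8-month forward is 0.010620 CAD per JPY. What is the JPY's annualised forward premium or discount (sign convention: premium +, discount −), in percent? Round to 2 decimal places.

+6.64%

T = 8/12 years.
(F − S)/S = (0.010620 − 0.01017)/0.01017 = 0.0442478.
×(1/T) gives 6.64% p.a.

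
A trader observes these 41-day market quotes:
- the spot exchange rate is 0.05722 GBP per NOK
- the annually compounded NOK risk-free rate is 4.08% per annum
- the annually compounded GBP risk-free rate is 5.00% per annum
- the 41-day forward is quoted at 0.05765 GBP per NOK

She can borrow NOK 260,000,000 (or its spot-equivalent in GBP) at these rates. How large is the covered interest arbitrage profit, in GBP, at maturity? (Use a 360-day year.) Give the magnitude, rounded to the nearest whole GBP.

T = 41/360 years.
Keep in NOK, deliver into the forward: 260,000,000·1.0045647635·0.05765 = GBP 15,057,421.24.
Swap to GBP now, deposit: 260,000,000·0.05722·1.0055721244 = GBP 14,960,097.61.
The quoted forward overvalues NOK, so borrow GBP, buy NOK at spot, deposit the NOK at 4.08%, and sell the proceeds forward at 0.05765.
Arbitrage profit = |15,057,421.24 − 14,960,097.61| = GBP 97,324.

GBP 97,324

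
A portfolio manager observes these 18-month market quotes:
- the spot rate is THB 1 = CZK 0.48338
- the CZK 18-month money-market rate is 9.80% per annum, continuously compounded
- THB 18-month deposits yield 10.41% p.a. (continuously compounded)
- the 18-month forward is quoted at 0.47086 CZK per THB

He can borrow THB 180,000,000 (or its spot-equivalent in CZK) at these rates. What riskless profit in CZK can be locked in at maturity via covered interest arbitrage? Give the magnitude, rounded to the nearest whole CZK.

T = 18/12 years.
Keep in THB, deliver into the forward: 180,000,000·1.1690015402·0.47086 = CZK 99,078,491.74.
Swap to CZK now, deposit: 180,000,000·0.48338·1.158353963 = CZK 100,786,524.95.
The quoted forward undervalues THB, so borrow THB, convert to CZK at spot, deposit the CZK at 9.80%, and buy THB forward at 0.47086 to cover the loan.
Arbitrage profit = |99,078,491.74 − 100,786,524.95| = CZK 1,708,033.

CZK 1,708,033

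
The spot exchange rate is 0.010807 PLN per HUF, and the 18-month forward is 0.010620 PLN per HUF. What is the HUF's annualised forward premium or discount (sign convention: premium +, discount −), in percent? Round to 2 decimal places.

T = 18/12 years.
(F − S)/S = (0.010620 − 0.010807)/0.010807 = -0.0173036.
Annualise by dividing by T: -0.0173036 / (18/12) = -0.011536 → -1.15%.

-1.15%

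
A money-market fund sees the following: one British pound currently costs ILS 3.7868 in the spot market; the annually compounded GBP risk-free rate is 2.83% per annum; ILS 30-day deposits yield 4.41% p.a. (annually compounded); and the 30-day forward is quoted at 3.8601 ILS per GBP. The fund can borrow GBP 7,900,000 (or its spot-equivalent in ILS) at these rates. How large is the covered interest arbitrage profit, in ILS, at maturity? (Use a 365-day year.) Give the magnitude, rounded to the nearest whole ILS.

T = 30/365 years.
Route A — deposit GBP, sell forward: 7,900,000 × 1.0022963548 × 3.8601 = ILS 30,564,816.86.
Route B — convert at spot, deposit ILS: 7,900,000 × 3.7868 × 1.0035533066 = ILS 30,022,019.73.
The quoted forward overvalues GBP, so borrow ILS, buy GBP at spot, deposit the GBP at 2.83%, and sell the proceeds forward at 3.8601.
Arbitrage profit = |30,564,816.86 − 30,022,019.73| = ILS 542,797.

ILS 542,797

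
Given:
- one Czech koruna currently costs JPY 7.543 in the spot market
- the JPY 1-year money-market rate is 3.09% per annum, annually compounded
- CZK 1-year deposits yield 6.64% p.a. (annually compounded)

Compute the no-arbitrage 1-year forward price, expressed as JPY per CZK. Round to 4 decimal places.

7.2919

T = 1 year.
JPY accumulates by (1 + 0.0309)^1 = 1.030900.
CZK growth factor: (1 + 0.0664)^1 = 1.066400.
So F = 7.543 × 1.030900 / 1.066400 = 7.291897 (JPY/CZK).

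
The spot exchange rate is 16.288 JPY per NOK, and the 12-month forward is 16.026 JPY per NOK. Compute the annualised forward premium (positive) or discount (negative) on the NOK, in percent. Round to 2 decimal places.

-1.61%

T = 1 year.
(F − S)/S = (16.026 − 16.288)/16.288 = -0.0160855.
Per annum: -0.0160855 / 1 = -0.016085 = -1.61%.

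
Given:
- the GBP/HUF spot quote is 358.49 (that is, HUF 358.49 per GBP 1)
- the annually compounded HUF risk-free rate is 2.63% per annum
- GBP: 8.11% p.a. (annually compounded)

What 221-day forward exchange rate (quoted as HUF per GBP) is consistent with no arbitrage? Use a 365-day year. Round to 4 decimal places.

347.3748

T = 221/365 years.
HUF accumulates by (1 + 0.0263)^(221/365) = 1.015842491.
Growth of 1 GBP over T: (1 + 0.0811)^(221/365) = 1.048347073.
CIP: F = S · (grow HUF)/(grow GBP) = 358.49 × 1.015842491/1.048347073 = 347.374819 HUF per GBP.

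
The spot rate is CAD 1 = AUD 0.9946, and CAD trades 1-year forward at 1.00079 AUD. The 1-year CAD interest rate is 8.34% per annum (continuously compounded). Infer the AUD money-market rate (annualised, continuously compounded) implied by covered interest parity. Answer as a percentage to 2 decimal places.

8.96%

T = 1 year.
By CIP, F/S equals the AUD-to-CAD growth ratio: 1.00079/0.9946 = 1.0062236.
The CAD side grows by e^(0.0834×1) = 1.0869765.
That pins the AUD growth at 1.0937414.
Take logs: ln 1.0937414 / 1 = 0.089604, so 8.96%.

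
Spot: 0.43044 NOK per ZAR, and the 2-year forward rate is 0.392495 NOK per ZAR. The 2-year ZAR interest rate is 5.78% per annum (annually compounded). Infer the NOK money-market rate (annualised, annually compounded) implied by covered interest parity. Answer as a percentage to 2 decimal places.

1.01%

T = 2 years.
F/S = 0.392495/0.43044 = 0.9118460 = (growth of NOK) / (growth of ZAR).
ZAR growth factor: (1 + 0.0578)^2 = 1.1189408.
Hence g_NOK = 1.0203017.
Annualise: 1.0203017^(1/2) − 1 = 0.010100 = 1.01%.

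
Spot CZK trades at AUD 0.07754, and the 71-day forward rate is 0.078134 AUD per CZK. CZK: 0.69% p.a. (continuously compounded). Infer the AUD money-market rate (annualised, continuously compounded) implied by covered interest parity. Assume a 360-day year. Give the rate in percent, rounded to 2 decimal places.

T = 71/360 years.
By CIP, F/S equals the AUD-to-CZK growth ratio: 0.078134/0.07754 = 1.0076606.
The CZK side grows by e^(0.0069×71/360) = 1.0013618.
Hence g_AUD = 1.0090328.
Take logs: ln 1.0090328 / (71/360) = 0.045594, so 4.56%.

4.56%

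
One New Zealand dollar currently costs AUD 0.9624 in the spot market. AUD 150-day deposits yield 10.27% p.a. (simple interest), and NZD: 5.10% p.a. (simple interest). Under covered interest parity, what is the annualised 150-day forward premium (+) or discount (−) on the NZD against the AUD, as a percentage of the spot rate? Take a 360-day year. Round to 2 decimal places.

T = 150/360 years.
F = S · g_AUD/g_NZD = 0.9624 × 1.0427917/1.021250 = 0.9827003.
Annualised premium = (F − S)/S × (1/T) = (0.9827003 − 0.9624)/0.9624 ÷ (150/360) = 5.06%.

+5.06%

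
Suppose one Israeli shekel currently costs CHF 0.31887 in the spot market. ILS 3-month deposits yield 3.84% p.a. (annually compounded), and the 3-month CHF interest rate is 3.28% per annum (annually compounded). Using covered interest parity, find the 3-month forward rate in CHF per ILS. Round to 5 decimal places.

T = 3/12 years.
Growth of 1 CHF over T: (1 + 0.0328)^(3/12) = 1.008101.
ILS growth factor: (1 + 0.0384)^(3/12) = 1.0094648.
Forward (CHF per ILS) = 0.31887 × 1.008101 / 1.0094648 = 0.3184392.

0.31844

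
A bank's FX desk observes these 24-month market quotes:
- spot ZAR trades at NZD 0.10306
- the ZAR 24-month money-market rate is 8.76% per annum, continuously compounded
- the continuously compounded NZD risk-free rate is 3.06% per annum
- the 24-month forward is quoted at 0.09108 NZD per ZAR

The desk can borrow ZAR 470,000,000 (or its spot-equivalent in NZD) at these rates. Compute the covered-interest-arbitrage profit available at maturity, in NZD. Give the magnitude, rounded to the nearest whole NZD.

NZD 490,617

T = 2 years.
Invest the ZAR and cover forward: 470,000,000 × 1.1914844897 × 0.09108 = NZD 51,004,591.44.
Convert at spot and invest in NZD: 470,000,000 × 0.10306 × 1.0631115152 = NZD 51,495,208.20.
The quoted forward undervalues ZAR, so borrow ZAR, convert to NZD at spot, deposit the NZD at 3.06%, and buy ZAR forward at 0.09108 to cover the loan.
Profit = 51,495,208.20 − 51,004,591.44 = NZD 490,617.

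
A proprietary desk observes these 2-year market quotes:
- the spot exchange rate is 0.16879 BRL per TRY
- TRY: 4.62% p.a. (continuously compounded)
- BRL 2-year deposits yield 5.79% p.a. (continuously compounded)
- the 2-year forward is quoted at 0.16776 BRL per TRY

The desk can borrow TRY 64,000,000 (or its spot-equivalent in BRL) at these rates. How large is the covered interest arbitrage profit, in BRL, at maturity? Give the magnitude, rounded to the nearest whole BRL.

T = 2 years.
Keep in TRY, deliver into the forward: 64,000,000·1.0968034557·0.16776 = BRL 11,775,983.85.
Swap to BRL now, deposit: 64,000,000·0.16879·1.1227712954 = BRL 12,128,804.28.
The quoted forward undervalues TRY, so borrow TRY, convert to BRL at spot, deposit the BRL at 5.79%, and buy TRY forward at 0.16776 to cover the loan.
The gap between the two covered legs is BRL 352,820.

BRL 352,820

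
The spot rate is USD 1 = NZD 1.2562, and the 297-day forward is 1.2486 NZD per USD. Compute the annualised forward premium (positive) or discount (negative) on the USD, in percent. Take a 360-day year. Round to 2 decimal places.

-0.73%

T = 297/360 years.
(F − S)/S = (1.2486 − 1.2562)/1.2562 = -0.0060500.
×(1/T) gives -0.73% p.a.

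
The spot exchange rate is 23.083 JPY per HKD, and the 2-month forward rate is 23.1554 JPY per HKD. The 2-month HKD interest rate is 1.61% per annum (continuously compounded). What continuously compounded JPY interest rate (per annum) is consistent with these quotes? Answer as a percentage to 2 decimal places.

3.49%

T = 2/12 years.
By CIP, F/S equals the JPY-to-HKD growth ratio: 23.1554/23.083 = 1.0031365.
HKD growth factor: e^(0.0161×2/12) = 1.0026869.
So the JPY growth factor = 1.0058318.
r = ln(1.0058318)/(2/12) = 0.034889 → 3.49%.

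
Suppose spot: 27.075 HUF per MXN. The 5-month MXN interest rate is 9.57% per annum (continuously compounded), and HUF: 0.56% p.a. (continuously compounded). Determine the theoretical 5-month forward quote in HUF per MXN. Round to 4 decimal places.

26.0774

T = 5/12 years.
HUF accumulates by e^(0.0056×5/12) = 1.00233606.
MXN accumulates by e^(0.0957×5/12) = 1.04068068.
So F = 27.075 × 1.00233606 / 1.04068068 = 26.077402 (HUF/MXN).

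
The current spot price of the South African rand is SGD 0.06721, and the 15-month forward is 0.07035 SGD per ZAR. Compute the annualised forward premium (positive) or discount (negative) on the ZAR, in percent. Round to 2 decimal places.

+3.74%

T = 15/12 years.
ZAR trades forward at +4.67192% vs spot over the period.
×(1/T) gives 3.74% p.a.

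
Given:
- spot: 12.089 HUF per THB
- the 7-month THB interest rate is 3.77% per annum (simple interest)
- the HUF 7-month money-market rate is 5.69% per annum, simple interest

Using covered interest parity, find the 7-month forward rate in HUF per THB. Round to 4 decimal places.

T = 7/12 years.
Growth of 1 HUF over T: 1 + 0.0569×7/12 = 1.03319167.
THB accumulates by 1 + 0.0377×7/12 = 1.02199167.
So F = 12.089 × 1.03319167 / 1.02199167 = 12.221483 (HUF/THB).

12.2215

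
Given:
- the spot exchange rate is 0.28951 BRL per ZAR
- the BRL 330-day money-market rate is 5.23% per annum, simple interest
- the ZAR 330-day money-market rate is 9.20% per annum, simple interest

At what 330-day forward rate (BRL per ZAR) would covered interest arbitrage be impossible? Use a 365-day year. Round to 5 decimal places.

T = 330/365 years.
BRL growth factor: 1 + 0.0523×330/365 = 1.0472849.
Growth of 1 ZAR over T: 1 + 0.0920×330/365 = 1.0831781.
Forward (BRL per ZAR) = 0.28951 × 1.0472849 / 1.0831781 = 0.2799165.

0.27992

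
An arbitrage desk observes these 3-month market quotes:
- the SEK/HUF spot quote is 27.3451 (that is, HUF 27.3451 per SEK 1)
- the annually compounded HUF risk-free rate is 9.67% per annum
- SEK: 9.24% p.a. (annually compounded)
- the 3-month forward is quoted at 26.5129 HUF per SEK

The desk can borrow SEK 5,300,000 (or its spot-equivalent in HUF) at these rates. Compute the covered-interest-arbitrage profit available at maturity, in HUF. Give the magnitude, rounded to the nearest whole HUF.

T = 3/12 years.
Invest the SEK and cover forward: 5,300,000 × 1.02234016376 × 26.5129 = HUF 143,657,573.40.
Convert at spot and invest in HUF: 5,300,000 × 27.3451 × 1.02334473821 = HUF 148,312,360.26.
The quoted forward undervalues SEK, so borrow SEK, convert to HUF at spot, deposit the HUF at 9.67%, and buy SEK forward at 26.5129 to cover the loan.
Arbitrage profit = |143,657,573.40 − 148,312,360.26| = HUF 4,654,787.

HUF 4,654,787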